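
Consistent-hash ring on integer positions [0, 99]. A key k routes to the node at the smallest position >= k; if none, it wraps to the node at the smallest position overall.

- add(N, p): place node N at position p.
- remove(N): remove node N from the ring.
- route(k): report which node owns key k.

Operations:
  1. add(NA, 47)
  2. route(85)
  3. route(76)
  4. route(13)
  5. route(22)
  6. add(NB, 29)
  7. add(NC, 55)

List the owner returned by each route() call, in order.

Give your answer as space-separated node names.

Op 1: add NA@47 -> ring=[47:NA]
Op 2: route key 85: none >= 85, wrap to smallest pos 47 -> NA
Op 3: route key 76: none >= 76, wrap to smallest pos 47 -> NA
Op 4: route key 13: smallest pos >= 13 is 47 -> NA
Op 5: route key 22: smallest pos >= 22 is 47 -> NA
Op 6: add NB@29 -> ring=[29:NB,47:NA]
Op 7: add NC@55 -> ring=[29:NB,47:NA,55:NC]

Answer: NA NA NA NA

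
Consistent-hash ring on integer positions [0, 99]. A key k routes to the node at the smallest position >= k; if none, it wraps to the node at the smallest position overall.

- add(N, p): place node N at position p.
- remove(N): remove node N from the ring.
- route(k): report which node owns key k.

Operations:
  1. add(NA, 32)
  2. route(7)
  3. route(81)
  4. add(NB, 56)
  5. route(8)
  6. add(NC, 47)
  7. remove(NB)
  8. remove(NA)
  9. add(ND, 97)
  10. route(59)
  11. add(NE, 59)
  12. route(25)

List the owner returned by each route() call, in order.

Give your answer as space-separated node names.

Answer: NA NA NA ND NC

Derivation:
Op 1: add NA@32 -> ring=[32:NA]
Op 2: route key 7: smallest pos >= 7 is 32 -> NA
Op 3: route key 81: none >= 81, wrap to smallest pos 32 -> NA
Op 4: add NB@56 -> ring=[32:NA,56:NB]
Op 5: route key 8: smallest pos >= 8 is 32 -> NA
Op 6: add NC@47 -> ring=[32:NA,47:NC,56:NB]
Op 7: remove NB -> ring=[32:NA,47:NC]
Op 8: remove NA -> ring=[47:NC]
Op 9: add ND@97 -> ring=[47:NC,97:ND]
Op 10: route key 59: smallest pos >= 59 is 97 -> ND
Op 11: add NE@59 -> ring=[47:NC,59:NE,97:ND]
Op 12: route key 25: smallest pos >= 25 is 47 -> NC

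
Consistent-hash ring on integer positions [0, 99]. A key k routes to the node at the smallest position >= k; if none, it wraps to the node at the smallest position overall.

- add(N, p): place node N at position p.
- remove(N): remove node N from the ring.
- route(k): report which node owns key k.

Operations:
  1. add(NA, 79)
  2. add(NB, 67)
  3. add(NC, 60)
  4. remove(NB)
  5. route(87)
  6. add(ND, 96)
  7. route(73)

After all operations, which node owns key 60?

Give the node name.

Answer: NC

Derivation:
Op 1: add NA@79 -> ring=[79:NA]
Op 2: add NB@67 -> ring=[67:NB,79:NA]
Op 3: add NC@60 -> ring=[60:NC,67:NB,79:NA]
Op 4: remove NB -> ring=[60:NC,79:NA]
Op 5: route key 87: none >= 87, wrap to smallest pos 60 -> NC
Op 6: add ND@96 -> ring=[60:NC,79:NA,96:ND]
Op 7: route key 73: smallest pos >= 73 is 79 -> NA
Final route key 60: smallest pos >= 60 is 60 -> NC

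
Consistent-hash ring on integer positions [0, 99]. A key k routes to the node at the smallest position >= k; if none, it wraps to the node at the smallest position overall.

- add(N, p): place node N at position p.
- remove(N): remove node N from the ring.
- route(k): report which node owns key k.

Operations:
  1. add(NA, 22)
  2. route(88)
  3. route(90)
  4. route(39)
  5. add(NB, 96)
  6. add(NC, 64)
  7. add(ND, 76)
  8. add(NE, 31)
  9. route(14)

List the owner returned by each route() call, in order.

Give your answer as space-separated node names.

Op 1: add NA@22 -> ring=[22:NA]
Op 2: route key 88: none >= 88, wrap to smallest pos 22 -> NA
Op 3: route key 90: none >= 90, wrap to smallest pos 22 -> NA
Op 4: route key 39: none >= 39, wrap to smallest pos 22 -> NA
Op 5: add NB@96 -> ring=[22:NA,96:NB]
Op 6: add NC@64 -> ring=[22:NA,64:NC,96:NB]
Op 7: add ND@76 -> ring=[22:NA,64:NC,76:ND,96:NB]
Op 8: add NE@31 -> ring=[22:NA,31:NE,64:NC,76:ND,96:NB]
Op 9: route key 14: smallest pos >= 14 is 22 -> NA

Answer: NA NA NA NA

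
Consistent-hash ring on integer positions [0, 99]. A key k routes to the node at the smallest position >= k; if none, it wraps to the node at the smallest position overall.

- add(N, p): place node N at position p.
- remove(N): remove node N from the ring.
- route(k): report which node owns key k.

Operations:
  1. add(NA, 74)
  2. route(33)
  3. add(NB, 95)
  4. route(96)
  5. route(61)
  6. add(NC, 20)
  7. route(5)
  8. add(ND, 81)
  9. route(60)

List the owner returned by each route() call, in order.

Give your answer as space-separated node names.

Answer: NA NA NA NC NA

Derivation:
Op 1: add NA@74 -> ring=[74:NA]
Op 2: route key 33: smallest pos >= 33 is 74 -> NA
Op 3: add NB@95 -> ring=[74:NA,95:NB]
Op 4: route key 96: none >= 96, wrap to smallest pos 74 -> NA
Op 5: route key 61: smallest pos >= 61 is 74 -> NA
Op 6: add NC@20 -> ring=[20:NC,74:NA,95:NB]
Op 7: route key 5: smallest pos >= 5 is 20 -> NC
Op 8: add ND@81 -> ring=[20:NC,74:NA,81:ND,95:NB]
Op 9: route key 60: smallest pos >= 60 is 74 -> NA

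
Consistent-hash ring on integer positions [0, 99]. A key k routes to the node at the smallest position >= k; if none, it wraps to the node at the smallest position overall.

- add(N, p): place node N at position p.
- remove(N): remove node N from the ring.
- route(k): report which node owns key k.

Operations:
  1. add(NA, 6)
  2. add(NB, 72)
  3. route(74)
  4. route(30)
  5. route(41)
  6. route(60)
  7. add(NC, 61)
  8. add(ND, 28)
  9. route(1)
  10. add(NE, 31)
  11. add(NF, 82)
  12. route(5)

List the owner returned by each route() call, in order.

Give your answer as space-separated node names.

Op 1: add NA@6 -> ring=[6:NA]
Op 2: add NB@72 -> ring=[6:NA,72:NB]
Op 3: route key 74: none >= 74, wrap to smallest pos 6 -> NA
Op 4: route key 30: smallest pos >= 30 is 72 -> NB
Op 5: route key 41: smallest pos >= 41 is 72 -> NB
Op 6: route key 60: smallest pos >= 60 is 72 -> NB
Op 7: add NC@61 -> ring=[6:NA,61:NC,72:NB]
Op 8: add ND@28 -> ring=[6:NA,28:ND,61:NC,72:NB]
Op 9: route key 1: smallest pos >= 1 is 6 -> NA
Op 10: add NE@31 -> ring=[6:NA,28:ND,31:NE,61:NC,72:NB]
Op 11: add NF@82 -> ring=[6:NA,28:ND,31:NE,61:NC,72:NB,82:NF]
Op 12: route key 5: smallest pos >= 5 is 6 -> NA

Answer: NA NB NB NB NA NA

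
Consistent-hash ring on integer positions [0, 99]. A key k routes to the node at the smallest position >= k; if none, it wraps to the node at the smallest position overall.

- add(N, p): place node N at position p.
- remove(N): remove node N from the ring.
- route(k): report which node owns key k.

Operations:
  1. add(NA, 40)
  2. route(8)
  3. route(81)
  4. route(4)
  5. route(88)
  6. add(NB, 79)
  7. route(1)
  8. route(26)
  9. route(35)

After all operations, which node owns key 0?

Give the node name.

Op 1: add NA@40 -> ring=[40:NA]
Op 2: route key 8: smallest pos >= 8 is 40 -> NA
Op 3: route key 81: none >= 81, wrap to smallest pos 40 -> NA
Op 4: route key 4: smallest pos >= 4 is 40 -> NA
Op 5: route key 88: none >= 88, wrap to smallest pos 40 -> NA
Op 6: add NB@79 -> ring=[40:NA,79:NB]
Op 7: route key 1: smallest pos >= 1 is 40 -> NA
Op 8: route key 26: smallest pos >= 26 is 40 -> NA
Op 9: route key 35: smallest pos >= 35 is 40 -> NA
Final route key 0: smallest pos >= 0 is 40 -> NA

Answer: NA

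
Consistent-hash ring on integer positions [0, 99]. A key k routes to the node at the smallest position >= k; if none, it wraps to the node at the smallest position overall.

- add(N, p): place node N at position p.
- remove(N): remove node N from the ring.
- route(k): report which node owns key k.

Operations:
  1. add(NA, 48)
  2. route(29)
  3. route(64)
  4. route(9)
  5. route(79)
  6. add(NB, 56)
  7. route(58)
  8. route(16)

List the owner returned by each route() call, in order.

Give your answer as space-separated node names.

Op 1: add NA@48 -> ring=[48:NA]
Op 2: route key 29: smallest pos >= 29 is 48 -> NA
Op 3: route key 64: none >= 64, wrap to smallest pos 48 -> NA
Op 4: route key 9: smallest pos >= 9 is 48 -> NA
Op 5: route key 79: none >= 79, wrap to smallest pos 48 -> NA
Op 6: add NB@56 -> ring=[48:NA,56:NB]
Op 7: route key 58: none >= 58, wrap to smallest pos 48 -> NA
Op 8: route key 16: smallest pos >= 16 is 48 -> NA

Answer: NA NA NA NA NA NA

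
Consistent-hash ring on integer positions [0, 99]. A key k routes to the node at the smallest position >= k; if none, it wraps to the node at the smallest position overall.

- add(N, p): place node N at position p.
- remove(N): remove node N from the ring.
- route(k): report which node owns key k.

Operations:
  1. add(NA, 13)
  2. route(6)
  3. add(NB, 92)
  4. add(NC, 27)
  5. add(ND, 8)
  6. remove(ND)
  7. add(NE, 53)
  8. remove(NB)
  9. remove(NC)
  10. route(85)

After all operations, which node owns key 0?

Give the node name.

Answer: NA

Derivation:
Op 1: add NA@13 -> ring=[13:NA]
Op 2: route key 6: smallest pos >= 6 is 13 -> NA
Op 3: add NB@92 -> ring=[13:NA,92:NB]
Op 4: add NC@27 -> ring=[13:NA,27:NC,92:NB]
Op 5: add ND@8 -> ring=[8:ND,13:NA,27:NC,92:NB]
Op 6: remove ND -> ring=[13:NA,27:NC,92:NB]
Op 7: add NE@53 -> ring=[13:NA,27:NC,53:NE,92:NB]
Op 8: remove NB -> ring=[13:NA,27:NC,53:NE]
Op 9: remove NC -> ring=[13:NA,53:NE]
Op 10: route key 85: none >= 85, wrap to smallest pos 13 -> NA
Final route key 0: smallest pos >= 0 is 13 -> NA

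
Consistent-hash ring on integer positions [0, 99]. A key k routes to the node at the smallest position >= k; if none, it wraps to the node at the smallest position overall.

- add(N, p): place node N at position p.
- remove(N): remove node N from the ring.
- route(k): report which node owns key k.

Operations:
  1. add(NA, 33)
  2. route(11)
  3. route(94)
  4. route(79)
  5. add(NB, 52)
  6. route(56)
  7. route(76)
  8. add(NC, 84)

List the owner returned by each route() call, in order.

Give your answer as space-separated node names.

Answer: NA NA NA NA NA

Derivation:
Op 1: add NA@33 -> ring=[33:NA]
Op 2: route key 11: smallest pos >= 11 is 33 -> NA
Op 3: route key 94: none >= 94, wrap to smallest pos 33 -> NA
Op 4: route key 79: none >= 79, wrap to smallest pos 33 -> NA
Op 5: add NB@52 -> ring=[33:NA,52:NB]
Op 6: route key 56: none >= 56, wrap to smallest pos 33 -> NA
Op 7: route key 76: none >= 76, wrap to smallest pos 33 -> NA
Op 8: add NC@84 -> ring=[33:NA,52:NB,84:NC]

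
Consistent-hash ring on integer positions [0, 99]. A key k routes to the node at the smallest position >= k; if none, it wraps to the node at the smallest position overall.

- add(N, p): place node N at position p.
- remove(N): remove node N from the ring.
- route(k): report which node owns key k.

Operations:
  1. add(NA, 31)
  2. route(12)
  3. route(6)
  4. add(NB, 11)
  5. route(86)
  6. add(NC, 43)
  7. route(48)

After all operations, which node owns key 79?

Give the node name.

Answer: NB

Derivation:
Op 1: add NA@31 -> ring=[31:NA]
Op 2: route key 12: smallest pos >= 12 is 31 -> NA
Op 3: route key 6: smallest pos >= 6 is 31 -> NA
Op 4: add NB@11 -> ring=[11:NB,31:NA]
Op 5: route key 86: none >= 86, wrap to smallest pos 11 -> NB
Op 6: add NC@43 -> ring=[11:NB,31:NA,43:NC]
Op 7: route key 48: none >= 48, wrap to smallest pos 11 -> NB
Final route key 79: none >= 79, wrap to smallest pos 11 -> NB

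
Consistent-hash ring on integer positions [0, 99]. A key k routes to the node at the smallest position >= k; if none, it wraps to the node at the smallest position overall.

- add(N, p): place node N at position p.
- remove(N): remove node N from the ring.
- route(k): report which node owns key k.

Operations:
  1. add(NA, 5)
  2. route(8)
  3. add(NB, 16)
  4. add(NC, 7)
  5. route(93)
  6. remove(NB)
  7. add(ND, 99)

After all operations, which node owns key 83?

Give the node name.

Op 1: add NA@5 -> ring=[5:NA]
Op 2: route key 8: none >= 8, wrap to smallest pos 5 -> NA
Op 3: add NB@16 -> ring=[5:NA,16:NB]
Op 4: add NC@7 -> ring=[5:NA,7:NC,16:NB]
Op 5: route key 93: none >= 93, wrap to smallest pos 5 -> NA
Op 6: remove NB -> ring=[5:NA,7:NC]
Op 7: add ND@99 -> ring=[5:NA,7:NC,99:ND]
Final route key 83: smallest pos >= 83 is 99 -> ND

Answer: ND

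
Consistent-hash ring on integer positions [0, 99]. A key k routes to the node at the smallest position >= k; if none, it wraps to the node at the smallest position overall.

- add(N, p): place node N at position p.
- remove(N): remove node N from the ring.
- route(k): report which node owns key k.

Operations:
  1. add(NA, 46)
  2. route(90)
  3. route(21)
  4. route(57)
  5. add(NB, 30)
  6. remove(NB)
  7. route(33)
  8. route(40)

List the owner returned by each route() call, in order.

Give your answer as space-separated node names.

Answer: NA NA NA NA NA

Derivation:
Op 1: add NA@46 -> ring=[46:NA]
Op 2: route key 90: none >= 90, wrap to smallest pos 46 -> NA
Op 3: route key 21: smallest pos >= 21 is 46 -> NA
Op 4: route key 57: none >= 57, wrap to smallest pos 46 -> NA
Op 5: add NB@30 -> ring=[30:NB,46:NA]
Op 6: remove NB -> ring=[46:NA]
Op 7: route key 33: smallest pos >= 33 is 46 -> NA
Op 8: route key 40: smallest pos >= 40 is 46 -> NA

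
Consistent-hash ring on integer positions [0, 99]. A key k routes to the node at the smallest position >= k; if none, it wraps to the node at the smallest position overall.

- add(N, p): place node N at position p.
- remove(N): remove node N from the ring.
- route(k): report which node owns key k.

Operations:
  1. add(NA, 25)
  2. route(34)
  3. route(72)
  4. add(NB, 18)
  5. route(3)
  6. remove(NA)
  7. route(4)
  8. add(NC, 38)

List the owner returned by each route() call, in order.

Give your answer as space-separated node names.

Op 1: add NA@25 -> ring=[25:NA]
Op 2: route key 34: none >= 34, wrap to smallest pos 25 -> NA
Op 3: route key 72: none >= 72, wrap to smallest pos 25 -> NA
Op 4: add NB@18 -> ring=[18:NB,25:NA]
Op 5: route key 3: smallest pos >= 3 is 18 -> NB
Op 6: remove NA -> ring=[18:NB]
Op 7: route key 4: smallest pos >= 4 is 18 -> NB
Op 8: add NC@38 -> ring=[18:NB,38:NC]

Answer: NA NA NB NB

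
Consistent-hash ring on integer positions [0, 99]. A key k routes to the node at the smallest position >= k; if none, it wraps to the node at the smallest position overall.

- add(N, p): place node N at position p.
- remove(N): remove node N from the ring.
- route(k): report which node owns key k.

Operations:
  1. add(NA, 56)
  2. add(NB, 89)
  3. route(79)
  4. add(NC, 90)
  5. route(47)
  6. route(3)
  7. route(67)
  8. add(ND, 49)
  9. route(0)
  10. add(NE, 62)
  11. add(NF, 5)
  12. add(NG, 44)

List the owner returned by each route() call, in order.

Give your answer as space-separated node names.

Op 1: add NA@56 -> ring=[56:NA]
Op 2: add NB@89 -> ring=[56:NA,89:NB]
Op 3: route key 79: smallest pos >= 79 is 89 -> NB
Op 4: add NC@90 -> ring=[56:NA,89:NB,90:NC]
Op 5: route key 47: smallest pos >= 47 is 56 -> NA
Op 6: route key 3: smallest pos >= 3 is 56 -> NA
Op 7: route key 67: smallest pos >= 67 is 89 -> NB
Op 8: add ND@49 -> ring=[49:ND,56:NA,89:NB,90:NC]
Op 9: route key 0: smallest pos >= 0 is 49 -> ND
Op 10: add NE@62 -> ring=[49:ND,56:NA,62:NE,89:NB,90:NC]
Op 11: add NF@5 -> ring=[5:NF,49:ND,56:NA,62:NE,89:NB,90:NC]
Op 12: add NG@44 -> ring=[5:NF,44:NG,49:ND,56:NA,62:NE,89:NB,90:NC]

Answer: NB NA NA NB ND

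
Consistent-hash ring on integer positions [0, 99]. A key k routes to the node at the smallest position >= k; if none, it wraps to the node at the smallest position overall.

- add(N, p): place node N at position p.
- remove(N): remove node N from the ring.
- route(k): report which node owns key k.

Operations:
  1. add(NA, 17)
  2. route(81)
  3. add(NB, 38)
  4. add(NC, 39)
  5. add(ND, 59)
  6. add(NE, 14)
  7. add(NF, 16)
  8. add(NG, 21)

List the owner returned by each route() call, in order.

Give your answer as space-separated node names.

Op 1: add NA@17 -> ring=[17:NA]
Op 2: route key 81: none >= 81, wrap to smallest pos 17 -> NA
Op 3: add NB@38 -> ring=[17:NA,38:NB]
Op 4: add NC@39 -> ring=[17:NA,38:NB,39:NC]
Op 5: add ND@59 -> ring=[17:NA,38:NB,39:NC,59:ND]
Op 6: add NE@14 -> ring=[14:NE,17:NA,38:NB,39:NC,59:ND]
Op 7: add NF@16 -> ring=[14:NE,16:NF,17:NA,38:NB,39:NC,59:ND]
Op 8: add NG@21 -> ring=[14:NE,16:NF,17:NA,21:NG,38:NB,39:NC,59:ND]

Answer: NA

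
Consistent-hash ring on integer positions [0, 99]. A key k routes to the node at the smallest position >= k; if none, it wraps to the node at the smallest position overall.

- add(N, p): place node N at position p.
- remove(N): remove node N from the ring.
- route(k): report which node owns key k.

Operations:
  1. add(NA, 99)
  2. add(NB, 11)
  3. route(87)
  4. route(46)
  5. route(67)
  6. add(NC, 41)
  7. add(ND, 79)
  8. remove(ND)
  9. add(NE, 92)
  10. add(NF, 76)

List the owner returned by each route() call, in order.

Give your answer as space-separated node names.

Op 1: add NA@99 -> ring=[99:NA]
Op 2: add NB@11 -> ring=[11:NB,99:NA]
Op 3: route key 87: smallest pos >= 87 is 99 -> NA
Op 4: route key 46: smallest pos >= 46 is 99 -> NA
Op 5: route key 67: smallest pos >= 67 is 99 -> NA
Op 6: add NC@41 -> ring=[11:NB,41:NC,99:NA]
Op 7: add ND@79 -> ring=[11:NB,41:NC,79:ND,99:NA]
Op 8: remove ND -> ring=[11:NB,41:NC,99:NA]
Op 9: add NE@92 -> ring=[11:NB,41:NC,92:NE,99:NA]
Op 10: add NF@76 -> ring=[11:NB,41:NC,76:NF,92:NE,99:NA]

Answer: NA NA NA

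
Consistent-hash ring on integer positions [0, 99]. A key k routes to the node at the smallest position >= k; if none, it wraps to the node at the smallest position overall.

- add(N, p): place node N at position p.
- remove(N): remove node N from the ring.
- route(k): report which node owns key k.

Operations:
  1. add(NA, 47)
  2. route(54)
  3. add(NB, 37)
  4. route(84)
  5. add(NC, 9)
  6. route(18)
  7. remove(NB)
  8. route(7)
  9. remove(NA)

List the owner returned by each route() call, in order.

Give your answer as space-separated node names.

Answer: NA NB NB NC

Derivation:
Op 1: add NA@47 -> ring=[47:NA]
Op 2: route key 54: none >= 54, wrap to smallest pos 47 -> NA
Op 3: add NB@37 -> ring=[37:NB,47:NA]
Op 4: route key 84: none >= 84, wrap to smallest pos 37 -> NB
Op 5: add NC@9 -> ring=[9:NC,37:NB,47:NA]
Op 6: route key 18: smallest pos >= 18 is 37 -> NB
Op 7: remove NB -> ring=[9:NC,47:NA]
Op 8: route key 7: smallest pos >= 7 is 9 -> NC
Op 9: remove NA -> ring=[9:NC]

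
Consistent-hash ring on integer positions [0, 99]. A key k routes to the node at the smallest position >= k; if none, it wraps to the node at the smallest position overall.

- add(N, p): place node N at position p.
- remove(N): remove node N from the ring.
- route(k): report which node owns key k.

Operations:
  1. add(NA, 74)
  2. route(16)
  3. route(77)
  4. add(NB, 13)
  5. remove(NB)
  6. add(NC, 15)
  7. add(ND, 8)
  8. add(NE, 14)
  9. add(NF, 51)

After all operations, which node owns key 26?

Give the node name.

Answer: NF

Derivation:
Op 1: add NA@74 -> ring=[74:NA]
Op 2: route key 16: smallest pos >= 16 is 74 -> NA
Op 3: route key 77: none >= 77, wrap to smallest pos 74 -> NA
Op 4: add NB@13 -> ring=[13:NB,74:NA]
Op 5: remove NB -> ring=[74:NA]
Op 6: add NC@15 -> ring=[15:NC,74:NA]
Op 7: add ND@8 -> ring=[8:ND,15:NC,74:NA]
Op 8: add NE@14 -> ring=[8:ND,14:NE,15:NC,74:NA]
Op 9: add NF@51 -> ring=[8:ND,14:NE,15:NC,51:NF,74:NA]
Final route key 26: smallest pos >= 26 is 51 -> NF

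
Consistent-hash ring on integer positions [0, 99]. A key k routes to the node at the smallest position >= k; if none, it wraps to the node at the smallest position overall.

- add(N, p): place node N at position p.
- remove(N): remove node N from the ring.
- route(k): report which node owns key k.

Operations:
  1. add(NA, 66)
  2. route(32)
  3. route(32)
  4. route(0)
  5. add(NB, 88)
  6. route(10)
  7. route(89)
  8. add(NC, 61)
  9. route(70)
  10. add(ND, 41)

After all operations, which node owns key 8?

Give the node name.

Op 1: add NA@66 -> ring=[66:NA]
Op 2: route key 32: smallest pos >= 32 is 66 -> NA
Op 3: route key 32: smallest pos >= 32 is 66 -> NA
Op 4: route key 0: smallest pos >= 0 is 66 -> NA
Op 5: add NB@88 -> ring=[66:NA,88:NB]
Op 6: route key 10: smallest pos >= 10 is 66 -> NA
Op 7: route key 89: none >= 89, wrap to smallest pos 66 -> NA
Op 8: add NC@61 -> ring=[61:NC,66:NA,88:NB]
Op 9: route key 70: smallest pos >= 70 is 88 -> NB
Op 10: add ND@41 -> ring=[41:ND,61:NC,66:NA,88:NB]
Final route key 8: smallest pos >= 8 is 41 -> ND

Answer: ND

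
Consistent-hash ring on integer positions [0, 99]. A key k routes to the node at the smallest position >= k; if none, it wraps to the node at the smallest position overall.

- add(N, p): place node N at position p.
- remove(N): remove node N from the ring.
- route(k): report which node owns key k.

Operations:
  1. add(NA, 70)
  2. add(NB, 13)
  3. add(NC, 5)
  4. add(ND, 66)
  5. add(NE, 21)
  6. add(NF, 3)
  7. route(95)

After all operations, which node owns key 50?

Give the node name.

Answer: ND

Derivation:
Op 1: add NA@70 -> ring=[70:NA]
Op 2: add NB@13 -> ring=[13:NB,70:NA]
Op 3: add NC@5 -> ring=[5:NC,13:NB,70:NA]
Op 4: add ND@66 -> ring=[5:NC,13:NB,66:ND,70:NA]
Op 5: add NE@21 -> ring=[5:NC,13:NB,21:NE,66:ND,70:NA]
Op 6: add NF@3 -> ring=[3:NF,5:NC,13:NB,21:NE,66:ND,70:NA]
Op 7: route key 95: none >= 95, wrap to smallest pos 3 -> NF
Final route key 50: smallest pos >= 50 is 66 -> ND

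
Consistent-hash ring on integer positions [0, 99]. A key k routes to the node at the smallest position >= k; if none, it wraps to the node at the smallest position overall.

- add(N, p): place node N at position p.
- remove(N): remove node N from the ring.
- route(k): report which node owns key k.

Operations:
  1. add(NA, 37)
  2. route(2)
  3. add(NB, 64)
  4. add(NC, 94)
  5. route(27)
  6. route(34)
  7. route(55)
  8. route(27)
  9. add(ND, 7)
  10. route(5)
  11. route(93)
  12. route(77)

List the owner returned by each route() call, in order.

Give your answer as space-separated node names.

Op 1: add NA@37 -> ring=[37:NA]
Op 2: route key 2: smallest pos >= 2 is 37 -> NA
Op 3: add NB@64 -> ring=[37:NA,64:NB]
Op 4: add NC@94 -> ring=[37:NA,64:NB,94:NC]
Op 5: route key 27: smallest pos >= 27 is 37 -> NA
Op 6: route key 34: smallest pos >= 34 is 37 -> NA
Op 7: route key 55: smallest pos >= 55 is 64 -> NB
Op 8: route key 27: smallest pos >= 27 is 37 -> NA
Op 9: add ND@7 -> ring=[7:ND,37:NA,64:NB,94:NC]
Op 10: route key 5: smallest pos >= 5 is 7 -> ND
Op 11: route key 93: smallest pos >= 93 is 94 -> NC
Op 12: route key 77: smallest pos >= 77 is 94 -> NC

Answer: NA NA NA NB NA ND NC NC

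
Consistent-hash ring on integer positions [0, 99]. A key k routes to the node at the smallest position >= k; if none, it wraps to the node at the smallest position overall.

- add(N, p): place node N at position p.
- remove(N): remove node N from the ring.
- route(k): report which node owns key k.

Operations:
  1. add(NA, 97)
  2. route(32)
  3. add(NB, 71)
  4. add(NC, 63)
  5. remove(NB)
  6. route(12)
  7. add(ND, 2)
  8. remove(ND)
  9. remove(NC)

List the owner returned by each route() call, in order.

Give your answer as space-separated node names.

Op 1: add NA@97 -> ring=[97:NA]
Op 2: route key 32: smallest pos >= 32 is 97 -> NA
Op 3: add NB@71 -> ring=[71:NB,97:NA]
Op 4: add NC@63 -> ring=[63:NC,71:NB,97:NA]
Op 5: remove NB -> ring=[63:NC,97:NA]
Op 6: route key 12: smallest pos >= 12 is 63 -> NC
Op 7: add ND@2 -> ring=[2:ND,63:NC,97:NA]
Op 8: remove ND -> ring=[63:NC,97:NA]
Op 9: remove NC -> ring=[97:NA]

Answer: NA NC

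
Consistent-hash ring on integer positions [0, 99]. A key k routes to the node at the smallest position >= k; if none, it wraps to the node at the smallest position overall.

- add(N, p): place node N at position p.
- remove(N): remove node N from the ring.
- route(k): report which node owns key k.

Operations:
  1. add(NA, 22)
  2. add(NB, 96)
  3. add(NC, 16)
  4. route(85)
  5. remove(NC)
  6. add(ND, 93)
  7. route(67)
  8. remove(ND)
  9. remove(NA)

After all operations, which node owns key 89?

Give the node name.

Answer: NB

Derivation:
Op 1: add NA@22 -> ring=[22:NA]
Op 2: add NB@96 -> ring=[22:NA,96:NB]
Op 3: add NC@16 -> ring=[16:NC,22:NA,96:NB]
Op 4: route key 85: smallest pos >= 85 is 96 -> NB
Op 5: remove NC -> ring=[22:NA,96:NB]
Op 6: add ND@93 -> ring=[22:NA,93:ND,96:NB]
Op 7: route key 67: smallest pos >= 67 is 93 -> ND
Op 8: remove ND -> ring=[22:NA,96:NB]
Op 9: remove NA -> ring=[96:NB]
Final route key 89: smallest pos >= 89 is 96 -> NB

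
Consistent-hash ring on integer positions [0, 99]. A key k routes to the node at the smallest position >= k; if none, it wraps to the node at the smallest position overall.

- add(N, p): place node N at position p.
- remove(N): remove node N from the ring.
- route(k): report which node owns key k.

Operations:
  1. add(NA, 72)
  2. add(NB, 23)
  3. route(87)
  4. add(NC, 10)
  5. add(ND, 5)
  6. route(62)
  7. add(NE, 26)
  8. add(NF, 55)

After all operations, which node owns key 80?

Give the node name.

Op 1: add NA@72 -> ring=[72:NA]
Op 2: add NB@23 -> ring=[23:NB,72:NA]
Op 3: route key 87: none >= 87, wrap to smallest pos 23 -> NB
Op 4: add NC@10 -> ring=[10:NC,23:NB,72:NA]
Op 5: add ND@5 -> ring=[5:ND,10:NC,23:NB,72:NA]
Op 6: route key 62: smallest pos >= 62 is 72 -> NA
Op 7: add NE@26 -> ring=[5:ND,10:NC,23:NB,26:NE,72:NA]
Op 8: add NF@55 -> ring=[5:ND,10:NC,23:NB,26:NE,55:NF,72:NA]
Final route key 80: none >= 80, wrap to smallest pos 5 -> ND

Answer: ND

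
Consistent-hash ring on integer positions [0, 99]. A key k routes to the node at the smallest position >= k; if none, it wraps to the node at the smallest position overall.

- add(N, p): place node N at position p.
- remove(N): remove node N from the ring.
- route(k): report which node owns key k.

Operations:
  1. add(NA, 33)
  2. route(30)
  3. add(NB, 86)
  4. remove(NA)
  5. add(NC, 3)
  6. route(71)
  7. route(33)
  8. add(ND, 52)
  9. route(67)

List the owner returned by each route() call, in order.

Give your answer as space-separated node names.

Answer: NA NB NB NB

Derivation:
Op 1: add NA@33 -> ring=[33:NA]
Op 2: route key 30: smallest pos >= 30 is 33 -> NA
Op 3: add NB@86 -> ring=[33:NA,86:NB]
Op 4: remove NA -> ring=[86:NB]
Op 5: add NC@3 -> ring=[3:NC,86:NB]
Op 6: route key 71: smallest pos >= 71 is 86 -> NB
Op 7: route key 33: smallest pos >= 33 is 86 -> NB
Op 8: add ND@52 -> ring=[3:NC,52:ND,86:NB]
Op 9: route key 67: smallest pos >= 67 is 86 -> NB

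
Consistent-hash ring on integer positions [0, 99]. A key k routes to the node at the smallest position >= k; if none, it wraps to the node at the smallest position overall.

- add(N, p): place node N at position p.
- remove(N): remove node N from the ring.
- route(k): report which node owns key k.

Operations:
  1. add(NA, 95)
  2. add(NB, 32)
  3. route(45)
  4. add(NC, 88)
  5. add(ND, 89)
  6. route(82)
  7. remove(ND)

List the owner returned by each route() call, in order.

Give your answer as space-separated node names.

Answer: NA NC

Derivation:
Op 1: add NA@95 -> ring=[95:NA]
Op 2: add NB@32 -> ring=[32:NB,95:NA]
Op 3: route key 45: smallest pos >= 45 is 95 -> NA
Op 4: add NC@88 -> ring=[32:NB,88:NC,95:NA]
Op 5: add ND@89 -> ring=[32:NB,88:NC,89:ND,95:NA]
Op 6: route key 82: smallest pos >= 82 is 88 -> NC
Op 7: remove ND -> ring=[32:NB,88:NC,95:NA]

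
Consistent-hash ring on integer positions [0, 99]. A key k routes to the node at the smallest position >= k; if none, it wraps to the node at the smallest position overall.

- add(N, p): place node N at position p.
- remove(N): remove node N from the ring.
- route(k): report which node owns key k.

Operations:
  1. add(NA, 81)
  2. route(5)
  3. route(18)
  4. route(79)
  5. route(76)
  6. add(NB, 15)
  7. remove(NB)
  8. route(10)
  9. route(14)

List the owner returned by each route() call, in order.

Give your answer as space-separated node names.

Op 1: add NA@81 -> ring=[81:NA]
Op 2: route key 5: smallest pos >= 5 is 81 -> NA
Op 3: route key 18: smallest pos >= 18 is 81 -> NA
Op 4: route key 79: smallest pos >= 79 is 81 -> NA
Op 5: route key 76: smallest pos >= 76 is 81 -> NA
Op 6: add NB@15 -> ring=[15:NB,81:NA]
Op 7: remove NB -> ring=[81:NA]
Op 8: route key 10: smallest pos >= 10 is 81 -> NA
Op 9: route key 14: smallest pos >= 14 is 81 -> NA

Answer: NA NA NA NA NA NA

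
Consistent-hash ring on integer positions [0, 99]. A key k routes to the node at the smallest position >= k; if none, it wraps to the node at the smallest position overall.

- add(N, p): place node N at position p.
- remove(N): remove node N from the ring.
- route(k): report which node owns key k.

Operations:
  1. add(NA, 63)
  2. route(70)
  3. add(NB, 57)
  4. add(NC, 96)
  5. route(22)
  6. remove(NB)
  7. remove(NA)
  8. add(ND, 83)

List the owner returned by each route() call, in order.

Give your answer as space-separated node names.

Answer: NA NB

Derivation:
Op 1: add NA@63 -> ring=[63:NA]
Op 2: route key 70: none >= 70, wrap to smallest pos 63 -> NA
Op 3: add NB@57 -> ring=[57:NB,63:NA]
Op 4: add NC@96 -> ring=[57:NB,63:NA,96:NC]
Op 5: route key 22: smallest pos >= 22 is 57 -> NB
Op 6: remove NB -> ring=[63:NA,96:NC]
Op 7: remove NA -> ring=[96:NC]
Op 8: add ND@83 -> ring=[83:ND,96:NC]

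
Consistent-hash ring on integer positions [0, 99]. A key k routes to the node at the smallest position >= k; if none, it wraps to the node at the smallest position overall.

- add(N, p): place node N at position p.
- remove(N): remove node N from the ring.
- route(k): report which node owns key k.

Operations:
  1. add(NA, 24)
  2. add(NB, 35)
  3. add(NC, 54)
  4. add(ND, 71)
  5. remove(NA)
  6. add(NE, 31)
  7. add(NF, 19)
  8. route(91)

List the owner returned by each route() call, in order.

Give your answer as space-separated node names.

Answer: NF

Derivation:
Op 1: add NA@24 -> ring=[24:NA]
Op 2: add NB@35 -> ring=[24:NA,35:NB]
Op 3: add NC@54 -> ring=[24:NA,35:NB,54:NC]
Op 4: add ND@71 -> ring=[24:NA,35:NB,54:NC,71:ND]
Op 5: remove NA -> ring=[35:NB,54:NC,71:ND]
Op 6: add NE@31 -> ring=[31:NE,35:NB,54:NC,71:ND]
Op 7: add NF@19 -> ring=[19:NF,31:NE,35:NB,54:NC,71:ND]
Op 8: route key 91: none >= 91, wrap to smallest pos 19 -> NF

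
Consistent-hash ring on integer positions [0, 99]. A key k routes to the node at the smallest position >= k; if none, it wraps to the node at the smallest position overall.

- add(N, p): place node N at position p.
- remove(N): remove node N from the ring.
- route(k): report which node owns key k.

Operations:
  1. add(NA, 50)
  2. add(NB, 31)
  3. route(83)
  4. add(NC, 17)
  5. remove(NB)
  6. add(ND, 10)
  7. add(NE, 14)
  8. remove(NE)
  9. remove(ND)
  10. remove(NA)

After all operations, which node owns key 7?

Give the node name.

Answer: NC

Derivation:
Op 1: add NA@50 -> ring=[50:NA]
Op 2: add NB@31 -> ring=[31:NB,50:NA]
Op 3: route key 83: none >= 83, wrap to smallest pos 31 -> NB
Op 4: add NC@17 -> ring=[17:NC,31:NB,50:NA]
Op 5: remove NB -> ring=[17:NC,50:NA]
Op 6: add ND@10 -> ring=[10:ND,17:NC,50:NA]
Op 7: add NE@14 -> ring=[10:ND,14:NE,17:NC,50:NA]
Op 8: remove NE -> ring=[10:ND,17:NC,50:NA]
Op 9: remove ND -> ring=[17:NC,50:NA]
Op 10: remove NA -> ring=[17:NC]
Final route key 7: smallest pos >= 7 is 17 -> NC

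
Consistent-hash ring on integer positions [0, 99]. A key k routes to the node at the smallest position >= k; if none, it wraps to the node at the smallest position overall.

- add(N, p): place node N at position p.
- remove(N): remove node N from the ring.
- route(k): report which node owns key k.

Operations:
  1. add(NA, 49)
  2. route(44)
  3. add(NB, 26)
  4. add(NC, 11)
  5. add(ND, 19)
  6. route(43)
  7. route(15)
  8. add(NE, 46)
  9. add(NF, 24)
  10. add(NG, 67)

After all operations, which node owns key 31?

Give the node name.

Answer: NE

Derivation:
Op 1: add NA@49 -> ring=[49:NA]
Op 2: route key 44: smallest pos >= 44 is 49 -> NA
Op 3: add NB@26 -> ring=[26:NB,49:NA]
Op 4: add NC@11 -> ring=[11:NC,26:NB,49:NA]
Op 5: add ND@19 -> ring=[11:NC,19:ND,26:NB,49:NA]
Op 6: route key 43: smallest pos >= 43 is 49 -> NA
Op 7: route key 15: smallest pos >= 15 is 19 -> ND
Op 8: add NE@46 -> ring=[11:NC,19:ND,26:NB,46:NE,49:NA]
Op 9: add NF@24 -> ring=[11:NC,19:ND,24:NF,26:NB,46:NE,49:NA]
Op 10: add NG@67 -> ring=[11:NC,19:ND,24:NF,26:NB,46:NE,49:NA,67:NG]
Final route key 31: smallest pos >= 31 is 46 -> NE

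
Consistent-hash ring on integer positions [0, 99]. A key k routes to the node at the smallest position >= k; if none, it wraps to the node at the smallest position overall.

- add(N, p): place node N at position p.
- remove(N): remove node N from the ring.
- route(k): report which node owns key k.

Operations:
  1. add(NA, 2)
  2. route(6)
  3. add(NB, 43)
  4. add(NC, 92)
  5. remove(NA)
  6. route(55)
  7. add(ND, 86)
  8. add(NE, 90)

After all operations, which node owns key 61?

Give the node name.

Answer: ND

Derivation:
Op 1: add NA@2 -> ring=[2:NA]
Op 2: route key 6: none >= 6, wrap to smallest pos 2 -> NA
Op 3: add NB@43 -> ring=[2:NA,43:NB]
Op 4: add NC@92 -> ring=[2:NA,43:NB,92:NC]
Op 5: remove NA -> ring=[43:NB,92:NC]
Op 6: route key 55: smallest pos >= 55 is 92 -> NC
Op 7: add ND@86 -> ring=[43:NB,86:ND,92:NC]
Op 8: add NE@90 -> ring=[43:NB,86:ND,90:NE,92:NC]
Final route key 61: smallest pos >= 61 is 86 -> ND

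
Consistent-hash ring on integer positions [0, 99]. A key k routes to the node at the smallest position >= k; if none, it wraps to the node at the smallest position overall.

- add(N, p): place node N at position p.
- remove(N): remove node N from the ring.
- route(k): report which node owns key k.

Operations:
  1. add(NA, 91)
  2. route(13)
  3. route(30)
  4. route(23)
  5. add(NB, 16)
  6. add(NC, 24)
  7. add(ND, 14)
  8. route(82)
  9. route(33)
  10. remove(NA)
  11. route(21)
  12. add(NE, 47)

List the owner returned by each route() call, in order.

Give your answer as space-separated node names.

Answer: NA NA NA NA NA NC

Derivation:
Op 1: add NA@91 -> ring=[91:NA]
Op 2: route key 13: smallest pos >= 13 is 91 -> NA
Op 3: route key 30: smallest pos >= 30 is 91 -> NA
Op 4: route key 23: smallest pos >= 23 is 91 -> NA
Op 5: add NB@16 -> ring=[16:NB,91:NA]
Op 6: add NC@24 -> ring=[16:NB,24:NC,91:NA]
Op 7: add ND@14 -> ring=[14:ND,16:NB,24:NC,91:NA]
Op 8: route key 82: smallest pos >= 82 is 91 -> NA
Op 9: route key 33: smallest pos >= 33 is 91 -> NA
Op 10: remove NA -> ring=[14:ND,16:NB,24:NC]
Op 11: route key 21: smallest pos >= 21 is 24 -> NC
Op 12: add NE@47 -> ring=[14:ND,16:NB,24:NC,47:NE]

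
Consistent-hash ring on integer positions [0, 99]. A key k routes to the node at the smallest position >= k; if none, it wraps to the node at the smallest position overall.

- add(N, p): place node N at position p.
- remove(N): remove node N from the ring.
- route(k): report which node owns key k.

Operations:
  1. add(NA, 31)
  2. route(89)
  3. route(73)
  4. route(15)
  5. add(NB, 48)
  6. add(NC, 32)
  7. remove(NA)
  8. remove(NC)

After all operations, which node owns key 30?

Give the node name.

Answer: NB

Derivation:
Op 1: add NA@31 -> ring=[31:NA]
Op 2: route key 89: none >= 89, wrap to smallest pos 31 -> NA
Op 3: route key 73: none >= 73, wrap to smallest pos 31 -> NA
Op 4: route key 15: smallest pos >= 15 is 31 -> NA
Op 5: add NB@48 -> ring=[31:NA,48:NB]
Op 6: add NC@32 -> ring=[31:NA,32:NC,48:NB]
Op 7: remove NA -> ring=[32:NC,48:NB]
Op 8: remove NC -> ring=[48:NB]
Final route key 30: smallest pos >= 30 is 48 -> NB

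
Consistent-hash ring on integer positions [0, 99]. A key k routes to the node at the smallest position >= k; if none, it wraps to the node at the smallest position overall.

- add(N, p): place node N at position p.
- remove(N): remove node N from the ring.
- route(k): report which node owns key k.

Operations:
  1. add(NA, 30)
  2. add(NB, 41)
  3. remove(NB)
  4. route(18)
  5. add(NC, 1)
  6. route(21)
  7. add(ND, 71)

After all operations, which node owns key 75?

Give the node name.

Answer: NC

Derivation:
Op 1: add NA@30 -> ring=[30:NA]
Op 2: add NB@41 -> ring=[30:NA,41:NB]
Op 3: remove NB -> ring=[30:NA]
Op 4: route key 18: smallest pos >= 18 is 30 -> NA
Op 5: add NC@1 -> ring=[1:NC,30:NA]
Op 6: route key 21: smallest pos >= 21 is 30 -> NA
Op 7: add ND@71 -> ring=[1:NC,30:NA,71:ND]
Final route key 75: none >= 75, wrap to smallest pos 1 -> NC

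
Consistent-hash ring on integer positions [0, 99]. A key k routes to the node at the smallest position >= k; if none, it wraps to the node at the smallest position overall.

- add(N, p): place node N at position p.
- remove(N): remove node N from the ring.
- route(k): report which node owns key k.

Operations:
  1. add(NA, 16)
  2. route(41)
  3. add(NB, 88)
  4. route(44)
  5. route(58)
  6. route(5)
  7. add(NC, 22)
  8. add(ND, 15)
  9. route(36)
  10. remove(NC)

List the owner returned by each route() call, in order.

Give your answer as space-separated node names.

Op 1: add NA@16 -> ring=[16:NA]
Op 2: route key 41: none >= 41, wrap to smallest pos 16 -> NA
Op 3: add NB@88 -> ring=[16:NA,88:NB]
Op 4: route key 44: smallest pos >= 44 is 88 -> NB
Op 5: route key 58: smallest pos >= 58 is 88 -> NB
Op 6: route key 5: smallest pos >= 5 is 16 -> NA
Op 7: add NC@22 -> ring=[16:NA,22:NC,88:NB]
Op 8: add ND@15 -> ring=[15:ND,16:NA,22:NC,88:NB]
Op 9: route key 36: smallest pos >= 36 is 88 -> NB
Op 10: remove NC -> ring=[15:ND,16:NA,88:NB]

Answer: NA NB NB NA NB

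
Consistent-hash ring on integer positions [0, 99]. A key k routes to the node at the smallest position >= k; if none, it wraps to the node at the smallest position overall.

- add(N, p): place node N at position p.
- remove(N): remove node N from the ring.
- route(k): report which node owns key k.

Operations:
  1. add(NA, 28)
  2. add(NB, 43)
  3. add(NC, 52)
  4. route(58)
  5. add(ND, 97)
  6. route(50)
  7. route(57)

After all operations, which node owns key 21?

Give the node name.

Answer: NA

Derivation:
Op 1: add NA@28 -> ring=[28:NA]
Op 2: add NB@43 -> ring=[28:NA,43:NB]
Op 3: add NC@52 -> ring=[28:NA,43:NB,52:NC]
Op 4: route key 58: none >= 58, wrap to smallest pos 28 -> NA
Op 5: add ND@97 -> ring=[28:NA,43:NB,52:NC,97:ND]
Op 6: route key 50: smallest pos >= 50 is 52 -> NC
Op 7: route key 57: smallest pos >= 57 is 97 -> ND
Final route key 21: smallest pos >= 21 is 28 -> NA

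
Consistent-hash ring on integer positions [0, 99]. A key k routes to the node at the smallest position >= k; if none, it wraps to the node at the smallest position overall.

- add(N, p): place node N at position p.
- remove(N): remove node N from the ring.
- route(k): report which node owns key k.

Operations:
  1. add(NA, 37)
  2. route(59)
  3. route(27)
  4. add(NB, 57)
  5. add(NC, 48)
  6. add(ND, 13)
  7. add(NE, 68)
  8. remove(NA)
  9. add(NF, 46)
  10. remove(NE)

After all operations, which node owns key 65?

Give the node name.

Op 1: add NA@37 -> ring=[37:NA]
Op 2: route key 59: none >= 59, wrap to smallest pos 37 -> NA
Op 3: route key 27: smallest pos >= 27 is 37 -> NA
Op 4: add NB@57 -> ring=[37:NA,57:NB]
Op 5: add NC@48 -> ring=[37:NA,48:NC,57:NB]
Op 6: add ND@13 -> ring=[13:ND,37:NA,48:NC,57:NB]
Op 7: add NE@68 -> ring=[13:ND,37:NA,48:NC,57:NB,68:NE]
Op 8: remove NA -> ring=[13:ND,48:NC,57:NB,68:NE]
Op 9: add NF@46 -> ring=[13:ND,46:NF,48:NC,57:NB,68:NE]
Op 10: remove NE -> ring=[13:ND,46:NF,48:NC,57:NB]
Final route key 65: none >= 65, wrap to smallest pos 13 -> ND

Answer: ND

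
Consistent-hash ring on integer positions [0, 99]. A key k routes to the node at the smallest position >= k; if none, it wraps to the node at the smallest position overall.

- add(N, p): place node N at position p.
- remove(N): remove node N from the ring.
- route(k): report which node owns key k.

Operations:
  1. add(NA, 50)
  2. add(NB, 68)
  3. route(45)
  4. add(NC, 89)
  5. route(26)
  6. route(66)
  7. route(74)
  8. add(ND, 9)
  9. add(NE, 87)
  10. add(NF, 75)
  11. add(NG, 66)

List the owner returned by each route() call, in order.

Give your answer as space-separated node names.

Answer: NA NA NB NC

Derivation:
Op 1: add NA@50 -> ring=[50:NA]
Op 2: add NB@68 -> ring=[50:NA,68:NB]
Op 3: route key 45: smallest pos >= 45 is 50 -> NA
Op 4: add NC@89 -> ring=[50:NA,68:NB,89:NC]
Op 5: route key 26: smallest pos >= 26 is 50 -> NA
Op 6: route key 66: smallest pos >= 66 is 68 -> NB
Op 7: route key 74: smallest pos >= 74 is 89 -> NC
Op 8: add ND@9 -> ring=[9:ND,50:NA,68:NB,89:NC]
Op 9: add NE@87 -> ring=[9:ND,50:NA,68:NB,87:NE,89:NC]
Op 10: add NF@75 -> ring=[9:ND,50:NA,68:NB,75:NF,87:NE,89:NC]
Op 11: add NG@66 -> ring=[9:ND,50:NA,66:NG,68:NB,75:NF,87:NE,89:NC]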